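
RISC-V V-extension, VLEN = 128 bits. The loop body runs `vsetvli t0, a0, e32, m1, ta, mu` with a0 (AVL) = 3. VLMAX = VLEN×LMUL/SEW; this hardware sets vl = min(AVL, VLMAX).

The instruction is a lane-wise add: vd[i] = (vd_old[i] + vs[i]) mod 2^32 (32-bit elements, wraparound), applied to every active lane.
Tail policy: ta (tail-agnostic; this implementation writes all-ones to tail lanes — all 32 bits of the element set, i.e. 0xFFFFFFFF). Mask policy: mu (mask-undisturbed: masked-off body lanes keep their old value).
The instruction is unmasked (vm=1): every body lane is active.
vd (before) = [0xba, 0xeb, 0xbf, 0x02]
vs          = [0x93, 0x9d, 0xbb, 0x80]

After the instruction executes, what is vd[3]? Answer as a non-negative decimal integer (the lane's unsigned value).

VLMAX = (128 × 1) / 32 = 4 lanes
vl ← min(3, 4) = 3
vd[0] add(0xba,0x93) -> 0x14d
vd[1] add(0xeb,0x9d) -> 0x188
vd[2] add(0xbf,0xbb) -> 0x17a
vd[3] tail/ones -> 0xffffffff

vd[3] = 4294967295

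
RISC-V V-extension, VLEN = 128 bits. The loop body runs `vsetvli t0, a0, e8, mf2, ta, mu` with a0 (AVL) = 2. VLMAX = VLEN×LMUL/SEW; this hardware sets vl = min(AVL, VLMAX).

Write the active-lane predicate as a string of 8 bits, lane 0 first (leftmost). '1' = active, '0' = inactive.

VLMAX = VLEN×LMUL/SEW = 128×1/2/8 = 8
vl ← min(2, 8) = 2
bits (lane 0 leftmost): 11000000

predicate = 11000000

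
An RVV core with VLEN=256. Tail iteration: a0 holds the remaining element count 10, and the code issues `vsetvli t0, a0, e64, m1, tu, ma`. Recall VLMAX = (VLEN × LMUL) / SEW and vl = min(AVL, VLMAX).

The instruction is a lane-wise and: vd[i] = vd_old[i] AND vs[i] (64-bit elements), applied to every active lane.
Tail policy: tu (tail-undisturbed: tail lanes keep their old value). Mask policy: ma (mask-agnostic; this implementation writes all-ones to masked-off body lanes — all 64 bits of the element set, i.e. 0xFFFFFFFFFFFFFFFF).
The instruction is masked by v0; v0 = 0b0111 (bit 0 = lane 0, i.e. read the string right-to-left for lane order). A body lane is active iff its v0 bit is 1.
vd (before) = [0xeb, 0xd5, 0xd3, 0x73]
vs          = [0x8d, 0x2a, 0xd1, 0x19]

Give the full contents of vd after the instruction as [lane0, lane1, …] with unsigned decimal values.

vd = [137, 0, 209, 18446744073709551615]

lanes per group: 256·1/64 = 4
vl ← min(10, 4) = 4
  i=0: and(0xeb,0x8d) → 137
  i=1: and(0xd5,0x2a) → 0
  i=2: and(0xd3,0xd1) → 209
  i=3: mask-off/ones → 18446744073709551615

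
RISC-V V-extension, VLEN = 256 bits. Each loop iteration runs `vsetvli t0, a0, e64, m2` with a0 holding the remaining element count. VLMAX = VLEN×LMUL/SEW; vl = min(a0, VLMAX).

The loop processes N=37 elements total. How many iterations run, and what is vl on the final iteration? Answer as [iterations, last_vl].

lanes per group: 256·2/64 = 8
iterations = ceil(37/8) = 5; final-pass vl = 5

[iterations, last_vl] = [5, 5]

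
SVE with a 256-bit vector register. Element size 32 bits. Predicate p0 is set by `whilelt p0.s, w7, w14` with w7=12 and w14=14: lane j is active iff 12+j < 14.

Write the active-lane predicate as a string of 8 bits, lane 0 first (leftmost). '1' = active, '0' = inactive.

predicate = 11000000

register lanes = 256/32 = 8
whilelt: lane j active iff 12+j < 14 → j < 2 → 2 active
bits (lane 0 leftmost): 11000000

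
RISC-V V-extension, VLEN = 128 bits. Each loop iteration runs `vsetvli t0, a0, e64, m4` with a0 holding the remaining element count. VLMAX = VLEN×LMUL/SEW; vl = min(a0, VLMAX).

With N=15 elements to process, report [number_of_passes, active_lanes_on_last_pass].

[iterations, last_vl] = [2, 7]

lanes per group: 128·4/64 = 8
N=15: ⌈15/8⌉ = 2 iters; last vl = 15 − 1×8 = 7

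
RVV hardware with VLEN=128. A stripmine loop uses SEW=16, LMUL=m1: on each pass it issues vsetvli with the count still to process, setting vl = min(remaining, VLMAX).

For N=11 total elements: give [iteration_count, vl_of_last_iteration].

[iterations, last_vl] = [2, 3]

VLMAX = (128 × 1) / 16 = 8 lanes
iterations = ceil(11/8) = 2; final-pass vl = 3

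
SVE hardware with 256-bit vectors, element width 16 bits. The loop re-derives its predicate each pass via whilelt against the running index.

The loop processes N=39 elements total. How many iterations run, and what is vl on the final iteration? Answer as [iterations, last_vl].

[iterations, last_vl] = [3, 7]

256-bit reg / 16-bit elem → 16 lanes
39 elements at 16/iter → 3 passes, remainder 7 on the last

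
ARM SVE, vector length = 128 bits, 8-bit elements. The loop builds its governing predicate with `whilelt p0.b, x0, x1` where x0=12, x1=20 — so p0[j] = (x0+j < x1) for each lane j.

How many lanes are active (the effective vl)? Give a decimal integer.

128-bit reg / 8-bit elem → 16 lanes
p0[j] = (12+j < 20); true for j=0..7 → 8 lanes set

vl = 8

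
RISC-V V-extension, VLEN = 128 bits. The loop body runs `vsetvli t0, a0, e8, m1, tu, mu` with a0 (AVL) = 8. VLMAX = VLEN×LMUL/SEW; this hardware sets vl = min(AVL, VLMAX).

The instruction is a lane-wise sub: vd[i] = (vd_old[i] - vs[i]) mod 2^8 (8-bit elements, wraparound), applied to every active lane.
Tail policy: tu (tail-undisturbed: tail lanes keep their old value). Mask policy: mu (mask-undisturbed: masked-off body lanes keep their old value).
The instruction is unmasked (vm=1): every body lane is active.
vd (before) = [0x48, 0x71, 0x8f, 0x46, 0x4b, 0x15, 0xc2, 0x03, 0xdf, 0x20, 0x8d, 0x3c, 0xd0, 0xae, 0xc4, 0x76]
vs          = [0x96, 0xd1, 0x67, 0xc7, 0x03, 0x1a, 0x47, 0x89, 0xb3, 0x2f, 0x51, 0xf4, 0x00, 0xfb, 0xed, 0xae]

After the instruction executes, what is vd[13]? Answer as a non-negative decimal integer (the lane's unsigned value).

vd[13] = 174

lanes per group: 128·1/8 = 16
vl ← min(8, 16) = 8
lane  0: sub(0x48,0x96) ⇒ 0xb2
lane  1: sub(0x71,0xd1) ⇒ 0xa0
lane  2: sub(0x8f,0x67) ⇒ 0x28
lane  3: sub(0x46,0xc7) ⇒ 0x7f
lane  4: sub(0x4b,0x03) ⇒ 0x48
lane  5: sub(0x15,0x1a) ⇒ 0xfb
lane  6: sub(0xc2,0x47) ⇒ 0x7b
lane  7: sub(0x03,0x89) ⇒ 0x7a
lane  8: tail/keep ⇒ 0xdf
lane  9: tail/keep ⇒ 0x20
lane 10: tail/keep ⇒ 0x8d
lane 11: tail/keep ⇒ 0x3c
lane 12: tail/keep ⇒ 0xd0
lane 13: tail/keep ⇒ 0xae
lane 14: tail/keep ⇒ 0xc4
lane 15: tail/keep ⇒ 0x76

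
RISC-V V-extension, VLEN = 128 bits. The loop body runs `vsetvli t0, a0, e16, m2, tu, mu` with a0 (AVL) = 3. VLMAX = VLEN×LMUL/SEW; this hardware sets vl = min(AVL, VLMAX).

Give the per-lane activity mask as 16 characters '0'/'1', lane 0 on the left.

predicate = 1110000000000000

VLMAX = (128 × 2) / 16 = 16 lanes
vl ← min(3, 16) = 3
bits (lane 0 leftmost): 1110000000000000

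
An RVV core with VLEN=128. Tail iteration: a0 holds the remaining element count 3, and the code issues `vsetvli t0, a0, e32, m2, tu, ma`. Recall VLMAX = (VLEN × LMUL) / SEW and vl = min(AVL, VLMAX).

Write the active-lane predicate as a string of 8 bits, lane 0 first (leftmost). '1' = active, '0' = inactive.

predicate = 11100000

VLMAX = (128 × 2) / 32 = 8 lanes
vl = min(AVL, VLMAX) = min(3, 8) = 3
bits (lane 0 leftmost): 11100000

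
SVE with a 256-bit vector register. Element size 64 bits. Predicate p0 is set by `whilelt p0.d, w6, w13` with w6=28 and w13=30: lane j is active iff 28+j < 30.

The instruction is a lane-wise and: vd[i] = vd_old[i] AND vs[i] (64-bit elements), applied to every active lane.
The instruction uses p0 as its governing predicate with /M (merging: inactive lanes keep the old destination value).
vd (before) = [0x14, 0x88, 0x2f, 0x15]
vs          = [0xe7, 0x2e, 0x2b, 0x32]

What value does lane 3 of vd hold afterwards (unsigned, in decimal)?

vd[3] = 21

register lanes = 256/64 = 4
active while 28+j < 30, i.e. j ∈ [0,2) capped at 4 ⇒ 2
vd[0] and(0x14,0xe7) -> 0x04
vd[1] and(0x88,0x2e) -> 0x08
vd[2] tail/keep -> 0x2f
vd[3] tail/keep -> 0x15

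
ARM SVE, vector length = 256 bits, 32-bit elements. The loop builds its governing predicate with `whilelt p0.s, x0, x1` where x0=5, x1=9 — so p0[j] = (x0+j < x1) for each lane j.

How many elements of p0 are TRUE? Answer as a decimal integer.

vl = 4

256-bit reg / 32-bit elem → 8 lanes
p0[j] = (5+j < 9); true for j=0..3 → 4 lanes set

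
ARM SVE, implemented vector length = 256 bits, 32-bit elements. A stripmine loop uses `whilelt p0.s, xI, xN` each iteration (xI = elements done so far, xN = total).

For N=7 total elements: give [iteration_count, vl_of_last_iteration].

lane count: 256 div 32 = 8
iterations = ceil(7/8) = 1; final-pass vl = 7

[iterations, last_vl] = [1, 7]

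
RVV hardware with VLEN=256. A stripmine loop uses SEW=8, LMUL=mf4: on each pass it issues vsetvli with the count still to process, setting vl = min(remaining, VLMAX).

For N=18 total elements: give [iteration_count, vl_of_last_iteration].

VLMAX = (256 × 1/4) / 8 = 8 lanes
N=18: ⌈18/8⌉ = 3 iters; last vl = 18 − 2×8 = 2

[iterations, last_vl] = [3, 2]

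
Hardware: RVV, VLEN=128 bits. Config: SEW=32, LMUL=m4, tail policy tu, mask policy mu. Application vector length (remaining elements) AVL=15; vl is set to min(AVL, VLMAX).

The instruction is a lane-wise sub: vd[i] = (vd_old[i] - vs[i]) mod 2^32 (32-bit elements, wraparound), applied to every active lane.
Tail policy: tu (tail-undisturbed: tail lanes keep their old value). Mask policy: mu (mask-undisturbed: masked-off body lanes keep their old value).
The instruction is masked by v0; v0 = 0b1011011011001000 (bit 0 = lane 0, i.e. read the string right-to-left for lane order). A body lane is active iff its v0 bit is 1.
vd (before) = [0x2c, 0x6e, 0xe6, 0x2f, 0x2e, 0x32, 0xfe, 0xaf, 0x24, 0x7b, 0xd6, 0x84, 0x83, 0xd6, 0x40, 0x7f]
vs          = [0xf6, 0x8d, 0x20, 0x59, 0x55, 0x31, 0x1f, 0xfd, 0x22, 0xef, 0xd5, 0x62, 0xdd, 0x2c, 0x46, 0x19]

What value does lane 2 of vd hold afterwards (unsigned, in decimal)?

lanes per group: 128·4/32 = 16
vl ← min(15, 16) = 15
vd[0] mask-off/keep -> 0x2c
vd[1] mask-off/keep -> 0x6e
vd[2] mask-off/keep -> 0xe6
vd[3] sub(0x2f,0x59) -> 0xffffffd6
vd[4] mask-off/keep -> 0x2e
vd[5] mask-off/keep -> 0x32
vd[6] sub(0xfe,0x1f) -> 0xdf
vd[7] sub(0xaf,0xfd) -> 0xffffffb2
vd[8] mask-off/keep -> 0x24
vd[9] sub(0x7b,0xef) -> 0xffffff8c
vd[10] sub(0xd6,0xd5) -> 0x01
vd[11] mask-off/keep -> 0x84
vd[12] sub(0x83,0xdd) -> 0xffffffa6
vd[13] sub(0xd6,0x2c) -> 0xaa
vd[14] mask-off/keep -> 0x40
vd[15] tail/keep -> 0x7f

vd[2] = 230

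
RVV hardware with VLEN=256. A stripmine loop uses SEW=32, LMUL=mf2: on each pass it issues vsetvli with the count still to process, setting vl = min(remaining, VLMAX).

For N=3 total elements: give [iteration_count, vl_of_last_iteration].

[iterations, last_vl] = [1, 3]

VLMAX = (256 × 1/2) / 32 = 4 lanes
3 elements at 4/iter → 1 passes, remainder 3 on the last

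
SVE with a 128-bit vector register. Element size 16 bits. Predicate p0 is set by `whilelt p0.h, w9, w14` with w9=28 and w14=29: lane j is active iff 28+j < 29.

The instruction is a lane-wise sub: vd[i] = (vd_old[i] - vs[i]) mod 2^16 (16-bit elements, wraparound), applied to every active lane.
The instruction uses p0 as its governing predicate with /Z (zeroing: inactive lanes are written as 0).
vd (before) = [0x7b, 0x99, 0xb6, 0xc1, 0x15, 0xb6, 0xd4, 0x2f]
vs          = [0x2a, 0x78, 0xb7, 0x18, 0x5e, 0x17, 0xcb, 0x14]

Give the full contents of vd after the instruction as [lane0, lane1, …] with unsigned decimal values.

vd = [81, 0, 0, 0, 0, 0, 0, 0]

128-bit reg / 16-bit elem → 8 lanes
active while 28+j < 29, i.e. j ∈ [0,1) capped at 8 ⇒ 1
vd[0] sub(0x7b,0x2a) -> 0x51
vd[1] tail/zero -> 0x00
vd[2] tail/zero -> 0x00
vd[3] tail/zero -> 0x00
vd[4] tail/zero -> 0x00
vd[5] tail/zero -> 0x00
vd[6] tail/zero -> 0x00
vd[7] tail/zero -> 0x00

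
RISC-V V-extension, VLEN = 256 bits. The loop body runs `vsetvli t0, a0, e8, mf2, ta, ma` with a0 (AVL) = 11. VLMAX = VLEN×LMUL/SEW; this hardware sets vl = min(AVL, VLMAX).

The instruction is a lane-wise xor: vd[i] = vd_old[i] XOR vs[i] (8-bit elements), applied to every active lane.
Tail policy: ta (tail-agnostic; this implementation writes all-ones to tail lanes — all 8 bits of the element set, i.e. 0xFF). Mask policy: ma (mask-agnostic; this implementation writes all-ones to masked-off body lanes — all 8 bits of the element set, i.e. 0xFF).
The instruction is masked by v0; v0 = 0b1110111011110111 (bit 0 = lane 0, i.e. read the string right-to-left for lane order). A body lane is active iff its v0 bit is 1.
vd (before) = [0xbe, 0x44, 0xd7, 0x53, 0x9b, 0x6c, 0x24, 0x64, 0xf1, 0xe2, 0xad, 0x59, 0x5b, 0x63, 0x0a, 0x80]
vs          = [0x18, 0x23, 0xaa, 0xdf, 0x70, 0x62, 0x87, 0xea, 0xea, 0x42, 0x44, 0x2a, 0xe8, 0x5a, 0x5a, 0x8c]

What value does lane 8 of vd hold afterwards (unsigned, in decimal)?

VLMAX = (256 × 1/2) / 8 = 16 lanes
AVL=11 ≤ VLMAX=16, so vl = 11
lane  0: xor(0xbe,0x18) ⇒ 0xa6
lane  1: xor(0x44,0x23) ⇒ 0x67
lane  2: xor(0xd7,0xaa) ⇒ 0x7d
lane  3: mask-off/ones ⇒ 0xff
lane  4: xor(0x9b,0x70) ⇒ 0xeb
lane  5: xor(0x6c,0x62) ⇒ 0x0e
lane  6: xor(0x24,0x87) ⇒ 0xa3
lane  7: xor(0x64,0xea) ⇒ 0x8e
lane  8: mask-off/ones ⇒ 0xff
lane  9: xor(0xe2,0x42) ⇒ 0xa0
lane 10: xor(0xad,0x44) ⇒ 0xe9
lane 11: tail/ones ⇒ 0xff
lane 12: tail/ones ⇒ 0xff
lane 13: tail/ones ⇒ 0xff
lane 14: tail/ones ⇒ 0xff
lane 15: tail/ones ⇒ 0xff

vd[8] = 255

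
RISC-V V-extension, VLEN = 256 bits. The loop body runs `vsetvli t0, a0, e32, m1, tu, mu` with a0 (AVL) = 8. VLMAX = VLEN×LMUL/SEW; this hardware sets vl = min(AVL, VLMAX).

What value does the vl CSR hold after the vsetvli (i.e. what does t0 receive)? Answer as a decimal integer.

VLMAX = (256 × 1) / 32 = 8 lanes
vl = min(AVL, VLMAX) = min(8, 8) = 8

vl = 8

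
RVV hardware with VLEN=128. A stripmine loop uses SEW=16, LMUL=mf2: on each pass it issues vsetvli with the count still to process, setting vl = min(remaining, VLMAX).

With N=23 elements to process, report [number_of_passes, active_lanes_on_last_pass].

VLMAX = VLEN×LMUL/SEW = 128×1/2/16 = 4
23 elements at 4/iter → 6 passes, remainder 3 on the last

[iterations, last_vl] = [6, 3]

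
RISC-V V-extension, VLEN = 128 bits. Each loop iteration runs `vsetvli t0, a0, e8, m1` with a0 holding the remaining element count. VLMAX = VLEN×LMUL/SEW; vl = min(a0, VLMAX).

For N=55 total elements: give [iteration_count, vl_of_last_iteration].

[iterations, last_vl] = [4, 7]

lanes per group: 128·1/8 = 16
N=55: ⌈55/16⌉ = 4 iters; last vl = 55 − 3×16 = 7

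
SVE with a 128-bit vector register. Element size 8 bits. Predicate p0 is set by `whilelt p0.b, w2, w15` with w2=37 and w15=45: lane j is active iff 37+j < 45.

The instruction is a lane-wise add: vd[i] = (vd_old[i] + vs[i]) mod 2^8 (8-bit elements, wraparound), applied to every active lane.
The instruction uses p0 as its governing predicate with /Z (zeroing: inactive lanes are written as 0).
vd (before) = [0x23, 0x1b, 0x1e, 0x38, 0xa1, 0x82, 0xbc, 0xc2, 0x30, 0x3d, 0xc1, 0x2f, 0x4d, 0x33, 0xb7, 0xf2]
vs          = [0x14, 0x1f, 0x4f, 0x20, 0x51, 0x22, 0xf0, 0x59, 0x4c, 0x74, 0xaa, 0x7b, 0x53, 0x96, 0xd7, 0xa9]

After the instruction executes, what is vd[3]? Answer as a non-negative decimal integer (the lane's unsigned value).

register lanes = 128/8 = 16
active while 37+j < 45, i.e. j ∈ [0,8) capped at 16 ⇒ 8
[0] add(0x23,0x14) = 0x37
[1] add(0x1b,0x1f) = 0x3a
[2] add(0x1e,0x4f) = 0x6d
[3] add(0x38,0x20) = 0x58
[4] add(0xa1,0x51) = 0xf2
[5] add(0x82,0x22) = 0xa4
[6] add(0xbc,0xf0) = 0xac
[7] add(0xc2,0x59) = 0x1b
[8] tail/zero = 0x00
[9] tail/zero = 0x00
[10] tail/zero = 0x00
[11] tail/zero = 0x00
[12] tail/zero = 0x00
[13] tail/zero = 0x00
[14] tail/zero = 0x00
[15] tail/zero = 0x00

vd[3] = 88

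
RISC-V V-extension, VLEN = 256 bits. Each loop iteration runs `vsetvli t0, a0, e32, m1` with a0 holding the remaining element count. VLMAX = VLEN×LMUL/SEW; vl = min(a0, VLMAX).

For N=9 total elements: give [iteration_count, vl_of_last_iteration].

VLMAX = VLEN×LMUL/SEW = 256×1/32 = 8
iterations = ceil(9/8) = 2; final-pass vl = 1

[iterations, last_vl] = [2, 1]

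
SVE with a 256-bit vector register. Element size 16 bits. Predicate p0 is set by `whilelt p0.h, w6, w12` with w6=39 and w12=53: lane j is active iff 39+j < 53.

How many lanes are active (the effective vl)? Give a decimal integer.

vl = 14

256-bit reg / 16-bit elem → 16 lanes
whilelt: lane j active iff 39+j < 53 → j < 14 → 14 active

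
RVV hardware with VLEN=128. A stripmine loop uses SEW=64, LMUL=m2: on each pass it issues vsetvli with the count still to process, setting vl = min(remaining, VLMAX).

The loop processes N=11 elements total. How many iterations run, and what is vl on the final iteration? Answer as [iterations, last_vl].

[iterations, last_vl] = [3, 3]

lanes per group: 128·2/64 = 4
11 elements at 4/iter → 3 passes, remainder 3 on the last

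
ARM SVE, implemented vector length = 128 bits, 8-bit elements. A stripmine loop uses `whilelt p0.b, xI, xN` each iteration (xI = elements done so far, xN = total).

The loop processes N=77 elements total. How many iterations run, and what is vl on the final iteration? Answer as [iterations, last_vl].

[iterations, last_vl] = [5, 13]

register lanes = 128/8 = 16
77 elements at 16/iter → 5 passes, remainder 13 on the last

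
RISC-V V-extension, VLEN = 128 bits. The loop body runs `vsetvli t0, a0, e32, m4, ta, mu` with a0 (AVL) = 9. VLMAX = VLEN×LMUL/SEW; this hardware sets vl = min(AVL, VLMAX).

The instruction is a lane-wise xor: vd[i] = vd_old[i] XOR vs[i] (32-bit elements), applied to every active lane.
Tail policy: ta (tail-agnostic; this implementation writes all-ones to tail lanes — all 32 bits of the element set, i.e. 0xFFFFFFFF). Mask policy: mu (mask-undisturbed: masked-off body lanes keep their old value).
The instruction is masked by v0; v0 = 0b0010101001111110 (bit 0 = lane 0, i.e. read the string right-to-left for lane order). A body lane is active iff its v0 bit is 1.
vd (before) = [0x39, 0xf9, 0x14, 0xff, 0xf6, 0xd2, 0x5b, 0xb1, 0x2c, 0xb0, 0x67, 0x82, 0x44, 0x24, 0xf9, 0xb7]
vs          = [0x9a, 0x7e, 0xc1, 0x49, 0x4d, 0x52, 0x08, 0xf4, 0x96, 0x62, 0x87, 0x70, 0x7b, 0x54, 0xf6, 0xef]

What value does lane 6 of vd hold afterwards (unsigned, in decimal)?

VLMAX = VLEN×LMUL/SEW = 128×4/32 = 16
AVL=9 ≤ VLMAX=16, so vl = 9
[0] mask-off/keep = 0x39
[1] xor(0xf9,0x7e) = 0x87
[2] xor(0x14,0xc1) = 0xd5
[3] xor(0xff,0x49) = 0xb6
[4] xor(0xf6,0x4d) = 0xbb
[5] xor(0xd2,0x52) = 0x80
[6] xor(0x5b,0x08) = 0x53
[7] mask-off/keep = 0xb1
[8] mask-off/keep = 0x2c
[9] tail/ones = 0xffffffff
[10] tail/ones = 0xffffffff
[11] tail/ones = 0xffffffff
[12] tail/ones = 0xffffffff
[13] tail/ones = 0xffffffff
[14] tail/ones = 0xffffffff
[15] tail/ones = 0xffffffff

vd[6] = 83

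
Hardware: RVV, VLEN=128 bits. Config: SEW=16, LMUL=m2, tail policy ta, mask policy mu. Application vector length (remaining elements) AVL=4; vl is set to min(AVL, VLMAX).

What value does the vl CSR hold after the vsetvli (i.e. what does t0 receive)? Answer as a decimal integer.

VLMAX = (128 × 2) / 16 = 16 lanes
vl = min(AVL, VLMAX) = min(4, 16) = 4

vl = 4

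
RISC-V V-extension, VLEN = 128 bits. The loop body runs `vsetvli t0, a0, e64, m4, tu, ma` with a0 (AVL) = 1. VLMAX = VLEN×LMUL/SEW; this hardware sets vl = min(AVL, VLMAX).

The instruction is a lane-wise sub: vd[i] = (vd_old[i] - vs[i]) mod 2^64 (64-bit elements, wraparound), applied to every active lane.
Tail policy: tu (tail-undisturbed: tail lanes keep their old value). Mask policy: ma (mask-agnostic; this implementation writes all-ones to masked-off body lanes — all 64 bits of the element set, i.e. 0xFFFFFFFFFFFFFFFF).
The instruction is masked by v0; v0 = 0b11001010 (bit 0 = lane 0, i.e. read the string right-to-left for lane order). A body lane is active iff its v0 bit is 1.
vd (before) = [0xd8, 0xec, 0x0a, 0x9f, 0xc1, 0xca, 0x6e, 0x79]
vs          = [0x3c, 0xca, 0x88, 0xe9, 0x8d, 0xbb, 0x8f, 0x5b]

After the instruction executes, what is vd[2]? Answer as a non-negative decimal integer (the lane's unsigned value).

lanes per group: 128·4/64 = 8
vl = min(AVL, VLMAX) = min(1, 8) = 1
[0] mask-off/ones = 0xffffffffffffffff
[1] tail/keep = 0xec
[2] tail/keep = 0x0a
[3] tail/keep = 0x9f
[4] tail/keep = 0xc1
[5] tail/keep = 0xca
[6] tail/keep = 0x6e
[7] tail/keep = 0x79

vd[2] = 10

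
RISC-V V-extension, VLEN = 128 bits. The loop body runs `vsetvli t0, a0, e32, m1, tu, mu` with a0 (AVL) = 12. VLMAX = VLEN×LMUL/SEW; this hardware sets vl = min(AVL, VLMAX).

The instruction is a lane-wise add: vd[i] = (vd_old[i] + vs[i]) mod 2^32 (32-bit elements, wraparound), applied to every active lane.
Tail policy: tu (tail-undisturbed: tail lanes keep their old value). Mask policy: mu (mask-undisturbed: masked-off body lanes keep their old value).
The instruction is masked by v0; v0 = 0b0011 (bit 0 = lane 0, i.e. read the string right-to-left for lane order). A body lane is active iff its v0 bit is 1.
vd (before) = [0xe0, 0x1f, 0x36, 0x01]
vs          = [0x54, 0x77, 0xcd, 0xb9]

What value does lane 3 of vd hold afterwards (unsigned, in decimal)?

VLMAX = VLEN×LMUL/SEW = 128×1/32 = 4
vl ← min(12, 4) = 4
  i=0: add(0xe0,0x54) → 308
  i=1: add(0x1f,0x77) → 150
  i=2: mask-off/keep → 54
  i=3: mask-off/keep → 1

vd[3] = 1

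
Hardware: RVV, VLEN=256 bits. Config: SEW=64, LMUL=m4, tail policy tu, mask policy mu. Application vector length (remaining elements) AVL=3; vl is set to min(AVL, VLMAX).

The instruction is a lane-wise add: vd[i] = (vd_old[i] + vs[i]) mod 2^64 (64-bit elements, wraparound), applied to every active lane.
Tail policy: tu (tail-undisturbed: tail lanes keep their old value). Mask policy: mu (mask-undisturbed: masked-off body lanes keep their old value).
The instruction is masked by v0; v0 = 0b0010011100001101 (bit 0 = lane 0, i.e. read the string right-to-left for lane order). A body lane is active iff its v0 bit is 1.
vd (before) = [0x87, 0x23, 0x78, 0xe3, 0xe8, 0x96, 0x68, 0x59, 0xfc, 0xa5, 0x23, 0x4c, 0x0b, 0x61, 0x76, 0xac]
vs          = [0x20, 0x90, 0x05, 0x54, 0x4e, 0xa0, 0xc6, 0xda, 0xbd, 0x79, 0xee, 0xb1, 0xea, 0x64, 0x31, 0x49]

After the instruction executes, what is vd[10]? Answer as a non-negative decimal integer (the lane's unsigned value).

VLMAX = VLEN×LMUL/SEW = 256×4/64 = 16
AVL=3 ≤ VLMAX=16, so vl = 3
vd[0] add(0x87,0x20) -> 0xa7
vd[1] mask-off/keep -> 0x23
vd[2] add(0x78,0x05) -> 0x7d
vd[3] tail/keep -> 0xe3
vd[4] tail/keep -> 0xe8
vd[5] tail/keep -> 0x96
vd[6] tail/keep -> 0x68
vd[7] tail/keep -> 0x59
vd[8] tail/keep -> 0xfc
vd[9] tail/keep -> 0xa5
vd[10] tail/keep -> 0x23
vd[11] tail/keep -> 0x4c
vd[12] tail/keep -> 0x0b
vd[13] tail/keep -> 0x61
vd[14] tail/keep -> 0x76
vd[15] tail/keep -> 0xac

vd[10] = 35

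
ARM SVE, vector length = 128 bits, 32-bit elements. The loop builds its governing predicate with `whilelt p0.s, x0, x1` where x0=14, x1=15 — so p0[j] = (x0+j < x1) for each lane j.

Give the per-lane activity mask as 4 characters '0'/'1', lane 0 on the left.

register lanes = 128/32 = 4
p0[j] = (14+j < 15); true for j=0..0 → 1 lanes set
bits (lane 0 leftmost): 1000

predicate = 1000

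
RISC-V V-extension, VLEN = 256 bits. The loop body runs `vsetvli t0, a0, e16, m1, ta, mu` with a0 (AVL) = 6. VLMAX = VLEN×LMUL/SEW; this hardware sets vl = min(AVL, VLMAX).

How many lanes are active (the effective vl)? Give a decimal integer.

VLMAX = VLEN×LMUL/SEW = 256×1/16 = 16
vl = min(AVL, VLMAX) = min(6, 16) = 6

vl = 6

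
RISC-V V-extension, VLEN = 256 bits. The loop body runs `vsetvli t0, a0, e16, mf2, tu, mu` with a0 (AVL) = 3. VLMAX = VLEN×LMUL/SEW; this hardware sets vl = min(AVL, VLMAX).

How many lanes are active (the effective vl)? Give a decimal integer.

VLMAX = (256 × 1/2) / 16 = 8 lanes
vl ← min(3, 8) = 3

vl = 3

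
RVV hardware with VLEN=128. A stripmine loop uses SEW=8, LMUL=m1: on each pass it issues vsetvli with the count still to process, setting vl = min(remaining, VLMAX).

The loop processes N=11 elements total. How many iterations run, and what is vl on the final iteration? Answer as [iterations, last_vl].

[iterations, last_vl] = [1, 11]

VLMAX = VLEN×LMUL/SEW = 128×1/8 = 16
11 elements at 16/iter → 1 passes, remainder 11 on the last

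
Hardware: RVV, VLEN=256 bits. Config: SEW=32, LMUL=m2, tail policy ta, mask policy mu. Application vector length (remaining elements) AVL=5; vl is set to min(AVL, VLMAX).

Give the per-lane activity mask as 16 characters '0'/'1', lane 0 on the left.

VLMAX = (256 × 2) / 32 = 16 lanes
AVL=5 ≤ VLMAX=16, so vl = 5
bits (lane 0 leftmost): 1111100000000000

predicate = 1111100000000000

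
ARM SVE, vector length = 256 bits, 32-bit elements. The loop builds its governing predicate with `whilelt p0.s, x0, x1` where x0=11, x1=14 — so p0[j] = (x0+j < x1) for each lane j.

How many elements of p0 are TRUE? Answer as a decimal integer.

register lanes = 256/32 = 8
active while 11+j < 14, i.e. j ∈ [0,3) capped at 8 ⇒ 3

vl = 3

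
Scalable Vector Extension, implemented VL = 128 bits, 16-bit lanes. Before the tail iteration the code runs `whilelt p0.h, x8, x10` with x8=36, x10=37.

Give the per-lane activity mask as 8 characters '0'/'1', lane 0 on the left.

predicate = 10000000

128-bit reg / 16-bit elem → 8 lanes
active while 36+j < 37, i.e. j ∈ [0,1) capped at 8 ⇒ 1
bits (lane 0 leftmost): 10000000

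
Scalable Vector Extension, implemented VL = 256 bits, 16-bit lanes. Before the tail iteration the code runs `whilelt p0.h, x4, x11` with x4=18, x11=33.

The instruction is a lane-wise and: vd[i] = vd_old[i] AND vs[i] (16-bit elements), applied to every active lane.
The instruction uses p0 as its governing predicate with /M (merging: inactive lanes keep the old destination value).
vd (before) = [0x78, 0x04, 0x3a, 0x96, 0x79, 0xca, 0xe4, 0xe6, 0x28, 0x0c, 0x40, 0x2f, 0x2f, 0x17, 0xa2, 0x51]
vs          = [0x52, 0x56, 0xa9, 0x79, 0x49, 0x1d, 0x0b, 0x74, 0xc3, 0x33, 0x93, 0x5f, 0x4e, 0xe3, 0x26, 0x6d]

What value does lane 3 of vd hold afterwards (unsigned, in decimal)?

vd[3] = 16

lane count: 256 div 16 = 16
p0[j] = (18+j < 33); true for j=0..14 → 15 lanes set
vd[0] and(0x78,0x52) -> 0x50
vd[1] and(0x04,0x56) -> 0x04
vd[2] and(0x3a,0xa9) -> 0x28
vd[3] and(0x96,0x79) -> 0x10
vd[4] and(0x79,0x49) -> 0x49
vd[5] and(0xca,0x1d) -> 0x08
vd[6] and(0xe4,0x0b) -> 0x00
vd[7] and(0xe6,0x74) -> 0x64
vd[8] and(0x28,0xc3) -> 0x00
vd[9] and(0x0c,0x33) -> 0x00
vd[10] and(0x40,0x93) -> 0x00
vd[11] and(0x2f,0x5f) -> 0x0f
vd[12] and(0x2f,0x4e) -> 0x0e
vd[13] and(0x17,0xe3) -> 0x03
vd[14] and(0xa2,0x26) -> 0x22
vd[15] tail/keep -> 0x51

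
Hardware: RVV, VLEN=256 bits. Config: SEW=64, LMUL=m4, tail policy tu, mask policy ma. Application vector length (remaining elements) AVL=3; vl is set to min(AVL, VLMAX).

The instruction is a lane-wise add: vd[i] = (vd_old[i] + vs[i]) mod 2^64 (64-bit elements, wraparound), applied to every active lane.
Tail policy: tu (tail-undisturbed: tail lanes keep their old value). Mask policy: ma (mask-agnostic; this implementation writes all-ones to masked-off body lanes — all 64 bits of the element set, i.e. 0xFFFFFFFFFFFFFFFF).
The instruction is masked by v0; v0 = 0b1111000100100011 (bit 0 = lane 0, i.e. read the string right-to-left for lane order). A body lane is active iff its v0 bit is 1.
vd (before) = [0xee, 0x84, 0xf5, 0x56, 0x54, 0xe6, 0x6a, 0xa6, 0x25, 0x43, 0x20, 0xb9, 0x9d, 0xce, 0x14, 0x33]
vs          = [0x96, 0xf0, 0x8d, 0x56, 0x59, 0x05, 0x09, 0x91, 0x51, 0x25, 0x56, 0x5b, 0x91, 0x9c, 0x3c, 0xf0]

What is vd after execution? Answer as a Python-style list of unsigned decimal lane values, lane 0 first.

vd = [388, 372, 18446744073709551615, 86, 84, 230, 106, 166, 37, 67, 32, 185, 157, 206, 20, 51]

VLMAX = (256 × 4) / 64 = 16 lanes
vl ← min(3, 16) = 3
  i=0: add(0xee,0x96) → 388
  i=1: add(0x84,0xf0) → 372
  i=2: mask-off/ones → 18446744073709551615
  i=3: tail/keep → 86
  i=4: tail/keep → 84
  i=5: tail/keep → 230
  i=6: tail/keep → 106
  i=7: tail/keep → 166
  i=8: tail/keep → 37
  i=9: tail/keep → 67
  i=10: tail/keep → 32
  i=11: tail/keep → 185
  i=12: tail/keep → 157
  i=13: tail/keep → 206
  i=14: tail/keep → 20
  i=15: tail/keep → 51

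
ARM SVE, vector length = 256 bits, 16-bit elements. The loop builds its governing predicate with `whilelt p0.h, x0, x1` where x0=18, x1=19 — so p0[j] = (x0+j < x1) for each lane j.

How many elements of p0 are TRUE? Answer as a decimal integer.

lane count: 256 div 16 = 16
whilelt: lane j active iff 18+j < 19 → j < 1 → 1 active

vl = 1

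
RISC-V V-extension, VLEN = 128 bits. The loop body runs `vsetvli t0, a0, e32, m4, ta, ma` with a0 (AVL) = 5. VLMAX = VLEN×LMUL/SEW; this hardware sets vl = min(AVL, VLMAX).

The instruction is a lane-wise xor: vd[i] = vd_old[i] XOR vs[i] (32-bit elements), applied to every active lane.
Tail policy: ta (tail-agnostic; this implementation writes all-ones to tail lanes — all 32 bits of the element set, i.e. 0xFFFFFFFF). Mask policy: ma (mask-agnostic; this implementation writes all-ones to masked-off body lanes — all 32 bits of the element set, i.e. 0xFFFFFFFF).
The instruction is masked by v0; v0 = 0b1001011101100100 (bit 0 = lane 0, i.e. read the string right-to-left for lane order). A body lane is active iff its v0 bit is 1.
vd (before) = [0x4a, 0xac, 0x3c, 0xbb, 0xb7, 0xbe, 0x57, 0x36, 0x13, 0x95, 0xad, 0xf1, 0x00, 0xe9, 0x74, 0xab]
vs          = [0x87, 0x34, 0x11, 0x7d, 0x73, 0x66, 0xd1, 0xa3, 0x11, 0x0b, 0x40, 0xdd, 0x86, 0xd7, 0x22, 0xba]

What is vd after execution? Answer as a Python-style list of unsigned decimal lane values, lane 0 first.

VLMAX = VLEN×LMUL/SEW = 128×4/32 = 16
vl = min(AVL, VLMAX) = min(5, 16) = 5
vd[0] mask-off/ones -> 0xffffffff
vd[1] mask-off/ones -> 0xffffffff
vd[2] xor(0x3c,0x11) -> 0x2d
vd[3] mask-off/ones -> 0xffffffff
vd[4] mask-off/ones -> 0xffffffff
vd[5] tail/ones -> 0xffffffff
vd[6] tail/ones -> 0xffffffff
vd[7] tail/ones -> 0xffffffff
vd[8] tail/ones -> 0xffffffff
vd[9] tail/ones -> 0xffffffff
vd[10] tail/ones -> 0xffffffff
vd[11] tail/ones -> 0xffffffff
vd[12] tail/ones -> 0xffffffff
vd[13] tail/ones -> 0xffffffff
vd[14] tail/ones -> 0xffffffff
vd[15] tail/ones -> 0xffffffff

vd = [4294967295, 4294967295, 45, 4294967295, 4294967295, 4294967295, 4294967295, 4294967295, 4294967295, 4294967295, 4294967295, 4294967295, 4294967295, 4294967295, 4294967295, 4294967295]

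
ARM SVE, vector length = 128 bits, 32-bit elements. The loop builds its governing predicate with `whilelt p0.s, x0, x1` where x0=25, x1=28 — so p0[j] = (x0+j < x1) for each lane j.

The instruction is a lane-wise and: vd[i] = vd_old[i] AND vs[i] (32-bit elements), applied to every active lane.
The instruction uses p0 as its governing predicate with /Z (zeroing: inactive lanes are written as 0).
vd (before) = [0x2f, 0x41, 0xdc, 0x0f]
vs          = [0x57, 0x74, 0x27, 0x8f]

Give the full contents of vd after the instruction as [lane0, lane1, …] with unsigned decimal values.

lane count: 128 div 32 = 4
whilelt: lane j active iff 25+j < 28 → j < 3 → 3 active
vd[0] and(0x2f,0x57) -> 0x07
vd[1] and(0x41,0x74) -> 0x40
vd[2] and(0xdc,0x27) -> 0x04
vd[3] tail/zero -> 0x00

vd = [7, 64, 4, 0]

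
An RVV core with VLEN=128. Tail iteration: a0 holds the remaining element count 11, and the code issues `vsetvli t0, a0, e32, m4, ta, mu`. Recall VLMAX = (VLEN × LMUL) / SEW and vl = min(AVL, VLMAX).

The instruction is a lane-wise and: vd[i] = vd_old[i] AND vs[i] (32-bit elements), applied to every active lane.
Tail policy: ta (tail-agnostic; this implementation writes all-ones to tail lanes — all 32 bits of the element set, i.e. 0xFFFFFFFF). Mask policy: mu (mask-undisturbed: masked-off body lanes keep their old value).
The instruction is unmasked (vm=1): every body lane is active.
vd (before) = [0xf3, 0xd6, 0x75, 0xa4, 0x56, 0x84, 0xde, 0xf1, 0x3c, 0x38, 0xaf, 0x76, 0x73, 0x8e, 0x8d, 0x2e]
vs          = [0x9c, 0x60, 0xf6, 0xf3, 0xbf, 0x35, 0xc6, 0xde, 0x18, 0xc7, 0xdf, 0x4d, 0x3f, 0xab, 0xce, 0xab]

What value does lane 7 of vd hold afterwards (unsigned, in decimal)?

VLMAX = (128 × 4) / 32 = 16 lanes
vl = min(AVL, VLMAX) = min(11, 16) = 11
lane  0: and(0xf3,0x9c) ⇒ 0x90
lane  1: and(0xd6,0x60) ⇒ 0x40
lane  2: and(0x75,0xf6) ⇒ 0x74
lane  3: and(0xa4,0xf3) ⇒ 0xa0
lane  4: and(0x56,0xbf) ⇒ 0x16
lane  5: and(0x84,0x35) ⇒ 0x04
lane  6: and(0xde,0xc6) ⇒ 0xc6
lane  7: and(0xf1,0xde) ⇒ 0xd0
lane  8: and(0x3c,0x18) ⇒ 0x18
lane  9: and(0x38,0xc7) ⇒ 0x00
lane 10: and(0xaf,0xdf) ⇒ 0x8f
lane 11: tail/ones ⇒ 0xffffffff
lane 12: tail/ones ⇒ 0xffffffff
lane 13: tail/ones ⇒ 0xffffffff
lane 14: tail/ones ⇒ 0xffffffff
lane 15: tail/ones ⇒ 0xffffffff

vd[7] = 208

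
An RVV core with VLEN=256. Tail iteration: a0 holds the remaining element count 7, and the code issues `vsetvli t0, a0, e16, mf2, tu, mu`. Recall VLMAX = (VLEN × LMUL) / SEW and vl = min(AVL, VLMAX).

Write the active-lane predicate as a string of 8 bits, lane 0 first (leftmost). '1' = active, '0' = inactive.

lanes per group: 256·1/2/16 = 8
vl ← min(7, 8) = 7
bits (lane 0 leftmost): 11111110

predicate = 11111110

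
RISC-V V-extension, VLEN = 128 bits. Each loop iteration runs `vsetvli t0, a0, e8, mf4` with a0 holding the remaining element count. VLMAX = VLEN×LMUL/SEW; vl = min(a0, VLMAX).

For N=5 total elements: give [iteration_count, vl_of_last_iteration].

VLMAX = VLEN×LMUL/SEW = 128×1/4/8 = 4
iterations = ceil(5/4) = 2; final-pass vl = 1

[iterations, last_vl] = [2, 1]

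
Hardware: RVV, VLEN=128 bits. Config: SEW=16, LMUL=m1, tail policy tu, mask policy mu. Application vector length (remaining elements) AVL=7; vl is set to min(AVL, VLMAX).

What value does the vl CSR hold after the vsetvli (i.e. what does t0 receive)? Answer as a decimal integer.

lanes per group: 128·1/16 = 8
AVL=7 ≤ VLMAX=8, so vl = 7

vl = 7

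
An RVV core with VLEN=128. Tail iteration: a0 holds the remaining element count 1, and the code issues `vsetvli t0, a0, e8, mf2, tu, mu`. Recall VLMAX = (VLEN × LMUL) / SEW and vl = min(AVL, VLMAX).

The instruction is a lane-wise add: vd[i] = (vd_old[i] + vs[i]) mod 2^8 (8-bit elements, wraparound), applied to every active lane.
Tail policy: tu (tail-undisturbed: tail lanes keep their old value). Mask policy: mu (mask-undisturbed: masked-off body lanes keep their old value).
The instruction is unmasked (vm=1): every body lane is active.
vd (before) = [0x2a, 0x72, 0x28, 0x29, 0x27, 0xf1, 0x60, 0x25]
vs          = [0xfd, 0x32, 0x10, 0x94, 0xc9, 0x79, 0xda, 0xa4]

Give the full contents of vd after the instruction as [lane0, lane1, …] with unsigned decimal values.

vd = [39, 114, 40, 41, 39, 241, 96, 37]

VLMAX = (128 × 1/2) / 8 = 8 lanes
vl = min(AVL, VLMAX) = min(1, 8) = 1
  i=0: add(0x2a,0xfd) → 39
  i=1: tail/keep → 114
  i=2: tail/keep → 40
  i=3: tail/keep → 41
  i=4: tail/keep → 39
  i=5: tail/keep → 241
  i=6: tail/keep → 96
  i=7: tail/keep → 37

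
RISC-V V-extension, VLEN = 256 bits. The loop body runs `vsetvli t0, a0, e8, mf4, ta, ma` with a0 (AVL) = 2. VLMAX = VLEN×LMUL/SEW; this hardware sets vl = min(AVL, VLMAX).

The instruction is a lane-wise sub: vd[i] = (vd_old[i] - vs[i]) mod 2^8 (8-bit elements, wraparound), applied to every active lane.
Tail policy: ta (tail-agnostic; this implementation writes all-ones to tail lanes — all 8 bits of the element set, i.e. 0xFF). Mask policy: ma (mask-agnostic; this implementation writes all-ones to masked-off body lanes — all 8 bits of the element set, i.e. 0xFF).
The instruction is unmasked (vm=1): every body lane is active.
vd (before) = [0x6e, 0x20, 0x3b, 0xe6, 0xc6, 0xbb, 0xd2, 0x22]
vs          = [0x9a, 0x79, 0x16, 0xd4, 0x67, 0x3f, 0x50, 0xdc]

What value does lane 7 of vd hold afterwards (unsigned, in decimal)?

VLMAX = (256 × 1/4) / 8 = 8 lanes
vl ← min(2, 8) = 2
[0] sub(0x6e,0x9a) = 0xd4
[1] sub(0x20,0x79) = 0xa7
[2] tail/ones = 0xff
[3] tail/ones = 0xff
[4] tail/ones = 0xff
[5] tail/ones = 0xff
[6] tail/ones = 0xff
[7] tail/ones = 0xff

vd[7] = 255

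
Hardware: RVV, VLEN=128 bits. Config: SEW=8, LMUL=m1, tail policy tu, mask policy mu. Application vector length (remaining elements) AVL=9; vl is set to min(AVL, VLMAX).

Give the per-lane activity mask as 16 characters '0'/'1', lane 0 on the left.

predicate = 1111111110000000

VLMAX = VLEN×LMUL/SEW = 128×1/8 = 16
AVL=9 ≤ VLMAX=16, so vl = 9
bits (lane 0 leftmost): 1111111110000000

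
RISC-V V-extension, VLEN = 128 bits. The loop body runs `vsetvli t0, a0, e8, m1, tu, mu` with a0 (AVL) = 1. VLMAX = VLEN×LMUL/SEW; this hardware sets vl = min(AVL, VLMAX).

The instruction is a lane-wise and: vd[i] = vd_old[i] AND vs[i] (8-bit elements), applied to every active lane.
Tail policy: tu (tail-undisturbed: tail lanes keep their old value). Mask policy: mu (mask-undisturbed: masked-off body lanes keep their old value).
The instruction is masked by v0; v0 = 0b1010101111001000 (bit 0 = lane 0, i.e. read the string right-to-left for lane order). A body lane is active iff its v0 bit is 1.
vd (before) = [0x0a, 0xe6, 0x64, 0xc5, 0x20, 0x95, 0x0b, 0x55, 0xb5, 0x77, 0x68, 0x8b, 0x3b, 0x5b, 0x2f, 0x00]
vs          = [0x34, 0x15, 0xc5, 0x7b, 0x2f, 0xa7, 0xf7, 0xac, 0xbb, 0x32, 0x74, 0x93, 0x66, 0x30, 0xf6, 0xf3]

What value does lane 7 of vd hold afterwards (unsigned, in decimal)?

vd[7] = 85

lanes per group: 128·1/8 = 16
AVL=1 ≤ VLMAX=16, so vl = 1
  i=0: mask-off/keep → 10
  i=1: tail/keep → 230
  i=2: tail/keep → 100
  i=3: tail/keep → 197
  i=4: tail/keep → 32
  i=5: tail/keep → 149
  i=6: tail/keep → 11
  i=7: tail/keep → 85
  i=8: tail/keep → 181
  i=9: tail/keep → 119
  i=10: tail/keep → 104
  i=11: tail/keep → 139
  i=12: tail/keep → 59
  i=13: tail/keep → 91
  i=14: tail/keep → 47
  i=15: tail/keep → 0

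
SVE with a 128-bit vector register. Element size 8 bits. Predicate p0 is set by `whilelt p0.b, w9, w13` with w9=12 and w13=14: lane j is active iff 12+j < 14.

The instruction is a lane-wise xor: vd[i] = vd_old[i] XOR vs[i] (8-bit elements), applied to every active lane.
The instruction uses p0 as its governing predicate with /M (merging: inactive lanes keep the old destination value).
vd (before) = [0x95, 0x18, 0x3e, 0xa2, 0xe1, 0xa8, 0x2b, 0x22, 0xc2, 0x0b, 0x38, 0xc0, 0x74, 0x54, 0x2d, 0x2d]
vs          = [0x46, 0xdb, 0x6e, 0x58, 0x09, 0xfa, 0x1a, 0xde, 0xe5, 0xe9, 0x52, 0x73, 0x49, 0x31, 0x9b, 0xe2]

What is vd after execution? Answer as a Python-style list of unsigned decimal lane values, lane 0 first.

128-bit reg / 8-bit elem → 16 lanes
whilelt: lane j active iff 12+j < 14 → j < 2 → 2 active
lane  0: xor(0x95,0x46) ⇒ 0xd3
lane  1: xor(0x18,0xdb) ⇒ 0xc3
lane  2: tail/keep ⇒ 0x3e
lane  3: tail/keep ⇒ 0xa2
lane  4: tail/keep ⇒ 0xe1
lane  5: tail/keep ⇒ 0xa8
lane  6: tail/keep ⇒ 0x2b
lane  7: tail/keep ⇒ 0x22
lane  8: tail/keep ⇒ 0xc2
lane  9: tail/keep ⇒ 0x0b
lane 10: tail/keep ⇒ 0x38
lane 11: tail/keep ⇒ 0xc0
lane 12: tail/keep ⇒ 0x74
lane 13: tail/keep ⇒ 0x54
lane 14: tail/keep ⇒ 0x2d
lane 15: tail/keep ⇒ 0x2d

vd = [211, 195, 62, 162, 225, 168, 43, 34, 194, 11, 56, 192, 116, 84, 45, 45]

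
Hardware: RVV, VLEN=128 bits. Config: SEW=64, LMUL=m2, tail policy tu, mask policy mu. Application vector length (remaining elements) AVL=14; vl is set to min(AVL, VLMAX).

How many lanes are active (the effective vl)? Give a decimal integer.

VLMAX = (128 × 2) / 64 = 4 lanes
AVL=14 > VLMAX=4, so vl = 4

vl = 4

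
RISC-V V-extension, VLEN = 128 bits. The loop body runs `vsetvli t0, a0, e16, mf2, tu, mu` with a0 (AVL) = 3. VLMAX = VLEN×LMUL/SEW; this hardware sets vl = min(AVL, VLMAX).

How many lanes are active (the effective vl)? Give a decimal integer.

vl = 3

lanes per group: 128·1/2/16 = 4
AVL=3 ≤ VLMAX=4, so vl = 3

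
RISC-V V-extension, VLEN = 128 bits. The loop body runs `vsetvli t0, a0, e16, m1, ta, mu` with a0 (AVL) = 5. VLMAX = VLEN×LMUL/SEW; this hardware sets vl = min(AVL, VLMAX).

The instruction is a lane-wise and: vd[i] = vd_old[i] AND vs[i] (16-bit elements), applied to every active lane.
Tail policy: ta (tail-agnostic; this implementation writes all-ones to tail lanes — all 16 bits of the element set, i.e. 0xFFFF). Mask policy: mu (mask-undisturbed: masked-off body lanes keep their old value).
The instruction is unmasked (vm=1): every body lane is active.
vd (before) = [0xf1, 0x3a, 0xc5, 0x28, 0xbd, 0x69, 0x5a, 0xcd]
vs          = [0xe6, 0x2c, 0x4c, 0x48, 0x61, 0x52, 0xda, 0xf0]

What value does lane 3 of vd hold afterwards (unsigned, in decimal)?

vd[3] = 8

VLMAX = (128 × 1) / 16 = 8 lanes
AVL=5 ≤ VLMAX=8, so vl = 5
vd[0] and(0xf1,0xe6) -> 0xe0
vd[1] and(0x3a,0x2c) -> 0x28
vd[2] and(0xc5,0x4c) -> 0x44
vd[3] and(0x28,0x48) -> 0x08
vd[4] and(0xbd,0x61) -> 0x21
vd[5] tail/ones -> 0xffff
vd[6] tail/ones -> 0xffff
vd[7] tail/ones -> 0xffff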